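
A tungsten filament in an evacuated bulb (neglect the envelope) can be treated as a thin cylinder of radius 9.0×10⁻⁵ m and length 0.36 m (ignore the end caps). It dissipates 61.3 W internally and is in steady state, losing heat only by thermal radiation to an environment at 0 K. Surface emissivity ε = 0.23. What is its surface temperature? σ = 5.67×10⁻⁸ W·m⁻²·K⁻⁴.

T ≈ 2190 K

Steady state: internal power = radiated power, P = εσA T⁴.
Radiating area A = 2πrL = 2.036×10⁻⁴ m².
T⁴ = P/(εσA) = 61.3/(0.23·5.67×10⁻⁸·2.036×10⁻⁴) = 2.309×10¹³ K⁴.
T = (2.309×10¹³)^(1/4).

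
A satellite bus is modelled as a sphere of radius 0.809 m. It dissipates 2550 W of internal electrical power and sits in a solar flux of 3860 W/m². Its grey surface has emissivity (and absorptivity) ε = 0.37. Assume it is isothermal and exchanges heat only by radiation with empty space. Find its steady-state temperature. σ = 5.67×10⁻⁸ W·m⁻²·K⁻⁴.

T ≈ 422 K

At steady state, absorbed solar power + internal power = radiated power.
Absorbed: α·S·A_cross = 0.37·3860·2.056 = 2937 W (cross-section πr²).
Total input = 2937 + 2550 = 5487 W.
Radiated: εσ·A_surf·T⁴ with A_surf = 4πr² = 8.224 m².
T⁴ = 5487/(0.37·5.67×10⁻⁸·8.224) = 3.180×10¹⁰ K⁴.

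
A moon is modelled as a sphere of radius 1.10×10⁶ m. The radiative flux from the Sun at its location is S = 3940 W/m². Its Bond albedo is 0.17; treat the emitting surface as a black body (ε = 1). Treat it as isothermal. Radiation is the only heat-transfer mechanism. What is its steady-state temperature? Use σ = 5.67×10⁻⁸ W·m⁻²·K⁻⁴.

T ≈ 347 K

At equilibrium, absorbed power = emitted power.
Absorbing cross-section = πr² = 3.801×10¹² m²; emitting surface = 4πr² = 1.521×10¹³ m² (ratio 4).
(1−a)S·A_cross = εσ·A_surf·T⁴  ⇒  T⁴ = (1−a)S/(4σ).
T⁴ = 0.830·3940/(4·5.67×10⁻⁸) = 1.442×10¹⁰ K⁴.
T = (1.442×10¹⁰)^(1/4).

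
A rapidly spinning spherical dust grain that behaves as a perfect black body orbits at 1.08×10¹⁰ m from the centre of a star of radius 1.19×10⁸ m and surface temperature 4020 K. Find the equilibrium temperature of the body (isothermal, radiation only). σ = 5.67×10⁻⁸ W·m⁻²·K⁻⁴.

The star's surface emits σT_*⁴; at distance d the flux is S = σT_*⁴(R_*/d)².
S = 5.67×10⁻⁸·(4020)⁴·(1.19×10⁸/1.08×10¹⁰)² = 1798 W/m².
For an isothermal sphere T⁴ = (1−a)S/(4σ) = 7.927×10⁹ K⁴.

T ≈ 298 K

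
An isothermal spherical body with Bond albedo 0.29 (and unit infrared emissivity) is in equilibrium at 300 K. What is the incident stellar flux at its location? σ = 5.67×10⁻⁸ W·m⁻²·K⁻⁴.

(1−a)S·πr² = σ·4πr²·T⁴ ⇒ S = 4σT⁴/(1−a).
S = 4·5.67×10⁻⁸·8.100×10⁹/0.710.

S ≈ 2590 W/m²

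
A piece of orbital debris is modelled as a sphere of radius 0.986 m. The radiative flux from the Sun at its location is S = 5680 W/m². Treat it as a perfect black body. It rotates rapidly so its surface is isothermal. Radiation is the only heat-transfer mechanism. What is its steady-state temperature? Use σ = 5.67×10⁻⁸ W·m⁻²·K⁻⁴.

At equilibrium, absorbed power = emitted power.
Absorbing cross-section = πr² = 3.054 m²; emitting surface = 4πr² = 12.22 m² (ratio 4).
S·A_cross = εσ·A_surf·T⁴  ⇒  T⁴ = S/(4σ).
T⁴ = 1.00·5680/(4·5.67×10⁻⁸) = 2.504×10¹⁰ K⁴.
T = (2.504×10¹⁰)^(1/4).

T ≈ 398 K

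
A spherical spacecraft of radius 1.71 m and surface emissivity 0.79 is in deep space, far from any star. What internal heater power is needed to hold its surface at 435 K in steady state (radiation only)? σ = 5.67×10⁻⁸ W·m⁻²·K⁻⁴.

P ≈ 58900 W

P = εσ·4πr²·T⁴.
4πr² = 36.75 m²; T⁴ = 3.581×10¹⁰ K⁴.
P = 0.79·5.67×10⁻⁸·36.75·3.581×10¹⁰.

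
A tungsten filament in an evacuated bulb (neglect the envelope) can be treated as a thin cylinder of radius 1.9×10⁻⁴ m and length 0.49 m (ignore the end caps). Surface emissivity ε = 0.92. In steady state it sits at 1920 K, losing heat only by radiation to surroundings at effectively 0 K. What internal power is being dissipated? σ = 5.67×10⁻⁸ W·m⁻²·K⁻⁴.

P ≈ 415 W

Steady state: P = εσA T⁴.
A = 2πrL = 5.850×10⁻⁴ m²; T⁴ = (1920)⁴ = 1.359×10¹³ K⁴.
P = 0.92 × 5.67×10⁻⁸ × 5.850×10⁻⁴ × 1.359×10¹³.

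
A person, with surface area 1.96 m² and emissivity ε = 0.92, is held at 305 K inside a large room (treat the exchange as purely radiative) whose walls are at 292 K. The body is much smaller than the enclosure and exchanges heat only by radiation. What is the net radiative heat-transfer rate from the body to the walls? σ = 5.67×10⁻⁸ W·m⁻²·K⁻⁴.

P_net ≈ 141 W

For a small grey body in a large enclosure: P_net = εσA(T_body⁴ − T_wall⁴).
A = 1.96 m²; T_body⁴ − T_wall⁴ = 8.654×10⁹ − 7.270×10⁹ = 1.384×10⁹ K⁴.
|P_net| = 0.92·5.67×10⁻⁸·1.960·1.384×10⁹.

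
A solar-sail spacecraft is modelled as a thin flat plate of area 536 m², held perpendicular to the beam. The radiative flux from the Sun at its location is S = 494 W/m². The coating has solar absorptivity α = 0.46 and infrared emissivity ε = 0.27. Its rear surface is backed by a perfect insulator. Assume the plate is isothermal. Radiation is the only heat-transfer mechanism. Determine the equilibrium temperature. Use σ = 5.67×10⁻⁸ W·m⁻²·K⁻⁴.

At equilibrium, absorbed power = emitted power.
Absorbing cross-section = A = 536.0 m²; emitting surface = A = 536.0 m² (ratio 1).
αS·A_cross = εσ·A_surf·T⁴  ⇒  T⁴ = αS/(ε·1σ).
T⁴ = 0.460·494/(0.27·1·5.67×10⁻⁸) = 1.484×10¹⁰ K⁴.
T = (1.484×10¹⁰)^(1/4).

T ≈ 349 K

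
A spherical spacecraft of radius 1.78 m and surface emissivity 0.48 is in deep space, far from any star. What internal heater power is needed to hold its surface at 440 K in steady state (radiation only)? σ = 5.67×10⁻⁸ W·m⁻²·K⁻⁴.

P ≈ 40600 W

P = εσ·4πr²·T⁴.
4πr² = 39.82 m²; T⁴ = 3.748×10¹⁰ K⁴.
P = 0.48·5.67×10⁻⁸·39.82·3.748×10¹⁰.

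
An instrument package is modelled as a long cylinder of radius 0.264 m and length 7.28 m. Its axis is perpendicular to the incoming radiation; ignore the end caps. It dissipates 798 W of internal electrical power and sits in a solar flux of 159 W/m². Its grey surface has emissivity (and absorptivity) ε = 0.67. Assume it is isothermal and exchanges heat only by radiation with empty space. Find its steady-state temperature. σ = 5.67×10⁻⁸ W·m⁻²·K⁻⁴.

At steady state, absorbed solar power + internal power = radiated power.
Absorbed: α·S·A_cross = 0.67·159·3.844 = 409.5 W (cross-section 2rL).
Total input = 409.5 + 798 = 1207 W.
Radiated: εσ·A_surf·T⁴ with A_surf = 2πrL = 12.08 m².
T⁴ = 1207/(0.67·5.67×10⁻⁸·12.08) = 2.632×10⁹ K⁴.

T ≈ 227 K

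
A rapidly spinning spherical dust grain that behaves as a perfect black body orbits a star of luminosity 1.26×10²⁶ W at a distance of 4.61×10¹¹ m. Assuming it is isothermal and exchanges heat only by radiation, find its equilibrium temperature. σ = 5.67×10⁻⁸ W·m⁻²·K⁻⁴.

T ≈ 120 K

First find the stellar flux at distance d: S = L/(4πd²) = 1.26×10²⁶/(4π·(4.61×10¹¹)²) = 47.18 W/m².
For an isothermal sphere, absorbed (1−a)S·πr² = emitted σ·4πr²·T⁴, so T⁴ = (1−a)S/(4σ).
T⁴ = 1.00·47.18/(4·5.67×10⁻⁸) = 2.080×10⁸ K⁴.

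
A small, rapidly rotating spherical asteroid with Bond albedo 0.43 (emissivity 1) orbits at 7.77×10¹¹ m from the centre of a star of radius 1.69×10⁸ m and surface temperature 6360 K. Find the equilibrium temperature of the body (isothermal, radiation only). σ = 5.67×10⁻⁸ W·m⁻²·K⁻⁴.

The star's surface emits σT_*⁴; at distance d the flux is S = σT_*⁴(R_*/d)².
S = 5.67×10⁻⁸·(6360)⁴·(1.69×10⁸/7.77×10¹¹)² = 4.389 W/m².
For an isothermal sphere T⁴ = (1−a)S/(4σ) = 1.103×10⁷ K⁴.

T ≈ 57.6 K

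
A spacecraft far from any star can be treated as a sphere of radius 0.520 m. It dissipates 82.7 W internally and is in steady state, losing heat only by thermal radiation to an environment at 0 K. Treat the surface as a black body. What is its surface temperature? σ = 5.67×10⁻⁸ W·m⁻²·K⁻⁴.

T ≈ 144 K

Steady state: internal power = radiated power, P = εσA T⁴.
Radiating area A = 4πr² = 3.398 m².
T⁴ = P/(εσA) = 82.7/(1.0·5.67×10⁻⁸·3.398) = 4.292×10⁸ K⁴.
T = (4.292×10⁸)^(1/4).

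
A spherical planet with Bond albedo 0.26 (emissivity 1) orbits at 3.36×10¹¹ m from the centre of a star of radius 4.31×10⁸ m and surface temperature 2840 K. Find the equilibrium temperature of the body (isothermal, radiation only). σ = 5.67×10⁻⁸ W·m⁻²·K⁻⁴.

The star's surface emits σT_*⁴; at distance d the flux is S = σT_*⁴(R_*/d)².
S = 5.67×10⁻⁸·(2840)⁴·(4.31×10⁸/3.36×10¹¹)² = 6.069 W/m².
For an isothermal sphere T⁴ = (1−a)S/(4σ) = 1.980×10⁷ K⁴.

T ≈ 66.7 K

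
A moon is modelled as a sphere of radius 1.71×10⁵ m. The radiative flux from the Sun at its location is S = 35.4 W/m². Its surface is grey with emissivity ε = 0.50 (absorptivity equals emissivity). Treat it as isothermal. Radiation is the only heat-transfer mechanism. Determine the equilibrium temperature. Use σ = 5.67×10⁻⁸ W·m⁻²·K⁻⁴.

At equilibrium, absorbed power = emitted power.
Absorbing cross-section = πr² = 9.186×10¹⁰ m²; emitting surface = 4πr² = 3.675×10¹¹ m² (ratio 4).
εS·A_cross = εσ·A_surf·T⁴  ⇒  T⁴ = S/(4σ)   (ε cancels).
T⁴ = 35.4/(4·5.67×10⁻⁸) = 1.561×10⁸ K⁴.
T = (1.561×10⁸)^(1/4).

T ≈ 112 K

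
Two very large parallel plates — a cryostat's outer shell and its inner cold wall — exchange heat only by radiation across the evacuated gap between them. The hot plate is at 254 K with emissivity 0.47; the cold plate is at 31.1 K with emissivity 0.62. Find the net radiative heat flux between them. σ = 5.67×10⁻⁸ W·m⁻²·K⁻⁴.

q ≈ 86.1 W/m²

For two infinite grey parallel plates, q = σ(T₁⁴ − T₂⁴)/(1/ε₁ + 1/ε₂ − 1).
T₁⁴ − T₂⁴ = 4.162×10⁹ − 9.355×10⁵ = 4.161×10⁹ K⁴.
1/ε₁ + 1/ε₂ − 1 = 2.128 + 1.613 − 1 = 2.741.
q = 5.67×10⁻⁸ × 4.161×10⁹ / 2.741.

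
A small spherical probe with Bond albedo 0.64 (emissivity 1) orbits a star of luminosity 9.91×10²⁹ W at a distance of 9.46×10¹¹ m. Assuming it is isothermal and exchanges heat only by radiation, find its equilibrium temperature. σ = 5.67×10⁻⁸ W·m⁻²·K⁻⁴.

First find the stellar flux at distance d: S = L/(4πd²) = 9.91×10²⁹/(4π·(9.46×10¹¹)²) = 88120 W/m².
For an isothermal sphere, absorbed (1−a)S·πr² = emitted σ·4πr²·T⁴, so T⁴ = (1−a)S/(4σ).
T⁴ = 0.360·88120/(4·5.67×10⁻⁸) = 1.399×10¹¹ K⁴.

T ≈ 612 K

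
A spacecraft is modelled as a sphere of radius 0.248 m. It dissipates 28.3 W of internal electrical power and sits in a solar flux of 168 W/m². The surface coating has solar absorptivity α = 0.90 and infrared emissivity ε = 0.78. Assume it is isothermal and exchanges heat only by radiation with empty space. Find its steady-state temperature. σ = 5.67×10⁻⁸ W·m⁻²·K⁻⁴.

T ≈ 203 K

At steady state, absorbed solar power + internal power = radiated power.
Absorbed: α·S·A_cross = 0.90·168·0.1932 = 29.21 W (cross-section πr²).
Total input = 29.21 + 28.3 = 57.51 W.
Radiated: εσ·A_surf·T⁴ with A_surf = 4πr² = 0.7729 m².
T⁴ = 57.51/(0.78·5.67×10⁻⁸·0.7729) = 1.683×10⁹ K⁴.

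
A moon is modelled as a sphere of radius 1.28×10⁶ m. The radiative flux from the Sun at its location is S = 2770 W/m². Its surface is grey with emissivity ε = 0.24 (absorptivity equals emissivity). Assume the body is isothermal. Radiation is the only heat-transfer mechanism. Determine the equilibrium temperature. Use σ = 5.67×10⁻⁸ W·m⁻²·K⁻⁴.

T ≈ 332 K

At equilibrium, absorbed power = emitted power.
Absorbing cross-section = πr² = 5.147×10¹² m²; emitting surface = 4πr² = 2.059×10¹³ m² (ratio 4).
εS·A_cross = εσ·A_surf·T⁴  ⇒  T⁴ = S/(4σ)   (ε cancels).
T⁴ = 2770/(4·5.67×10⁻⁸) = 1.221×10¹⁰ K⁴.
T = (1.221×10¹⁰)^(1/4).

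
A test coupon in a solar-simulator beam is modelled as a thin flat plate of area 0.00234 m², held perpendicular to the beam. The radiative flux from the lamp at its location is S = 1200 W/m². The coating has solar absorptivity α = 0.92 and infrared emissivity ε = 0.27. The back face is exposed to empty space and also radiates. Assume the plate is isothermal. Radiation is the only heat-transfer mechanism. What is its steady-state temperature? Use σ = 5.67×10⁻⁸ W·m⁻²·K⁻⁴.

T ≈ 436 K

At equilibrium, absorbed power = emitted power.
Absorbing cross-section = A = 0.002340 m²; emitting surface = 2A = 0.004680 m² (ratio 2).
αS·A_cross = εσ·A_surf·T⁴  ⇒  T⁴ = αS/(ε·2σ).
T⁴ = 0.920·1200/(0.27·2·5.67×10⁻⁸) = 3.606×10¹⁰ K⁴.
T = (3.606×10¹⁰)^(1/4).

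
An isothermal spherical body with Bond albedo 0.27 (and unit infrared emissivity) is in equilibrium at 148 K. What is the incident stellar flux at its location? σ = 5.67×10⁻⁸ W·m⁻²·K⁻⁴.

S ≈ 149 W/m²

(1−a)S·πr² = σ·4πr²·T⁴ ⇒ S = 4σT⁴/(1−a).
S = 4·5.67×10⁻⁸·4.798×10⁸/0.730.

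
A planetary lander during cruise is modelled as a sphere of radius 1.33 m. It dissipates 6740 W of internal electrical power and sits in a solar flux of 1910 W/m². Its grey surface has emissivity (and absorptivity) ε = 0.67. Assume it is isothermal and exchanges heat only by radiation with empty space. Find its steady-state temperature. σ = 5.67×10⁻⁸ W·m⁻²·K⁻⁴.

At steady state, absorbed solar power + internal power = radiated power.
Absorbed: α·S·A_cross = 0.67·1910·5.557 = 7112 W (cross-section πr²).
Total input = 7112 + 6740 = 13850 W.
Radiated: εσ·A_surf·T⁴ with A_surf = 4πr² = 22.23 m².
T⁴ = 13850/(0.67·5.67×10⁻⁸·22.23) = 1.640×10¹⁰ K⁴.

T ≈ 358 K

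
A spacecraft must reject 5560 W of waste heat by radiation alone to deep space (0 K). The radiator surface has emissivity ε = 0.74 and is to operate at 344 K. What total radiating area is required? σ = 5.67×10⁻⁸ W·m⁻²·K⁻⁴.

A ≈ 9.46 m²

P = εσA T⁴ ⇒ A = P/(εσT⁴).
T⁴ = 1.400×10¹⁰ K⁴.
A = 5560/(0.74 × 5.67×10⁻⁸ × 1.400×10¹⁰).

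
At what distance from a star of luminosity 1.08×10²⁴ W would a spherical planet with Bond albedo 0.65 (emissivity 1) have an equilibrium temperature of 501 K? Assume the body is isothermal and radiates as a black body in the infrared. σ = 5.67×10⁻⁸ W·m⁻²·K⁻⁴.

For an isothermal black-emitting sphere, (1−a)S·πr² = σ·4πr²·T⁴ ⇒ S = 4σT⁴/(1−a).
S = 4·5.67×10⁻⁸·(501)⁴/0.350 = 40820 W/m².
Flux falls as S = L/(4πd²), so d = √(L/(4πS)) = √(1.08×10²⁴/(4π·40820)).

d ≈ 1.45×10⁹ m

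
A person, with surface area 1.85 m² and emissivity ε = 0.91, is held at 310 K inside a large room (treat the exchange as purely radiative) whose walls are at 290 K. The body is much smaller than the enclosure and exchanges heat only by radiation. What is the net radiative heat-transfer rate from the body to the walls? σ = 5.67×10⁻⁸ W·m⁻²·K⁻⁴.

For a small grey body in a large enclosure: P_net = εσA(T_body⁴ − T_wall⁴).
A = 1.85 m²; T_body⁴ − T_wall⁴ = 9.235×10⁹ − 7.073×10⁹ = 2.162×10⁹ K⁴.
|P_net| = 0.91·5.67×10⁻⁸·1.850·2.162×10⁹.

P_net ≈ 206 W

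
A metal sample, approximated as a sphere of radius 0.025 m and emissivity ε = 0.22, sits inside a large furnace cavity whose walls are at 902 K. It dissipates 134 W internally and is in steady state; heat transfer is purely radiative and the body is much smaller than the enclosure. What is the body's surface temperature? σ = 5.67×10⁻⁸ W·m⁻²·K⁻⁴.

For a small grey body in a large enclosure, net radiated power = εσA(T⁴ − T_w⁴).
Steady state: P = εσA(T⁴ − T_w⁴) with A = 4πr² = 0.007854 m².
T⁴ = P/(εσA) + T_w⁴ = 134/(0.22·5.67×10⁻⁸·0.007854) + (902)⁴
    = 1.368×10¹² + 6.620×10¹¹ = 2.030×10¹² K⁴.

T ≈ 1190 K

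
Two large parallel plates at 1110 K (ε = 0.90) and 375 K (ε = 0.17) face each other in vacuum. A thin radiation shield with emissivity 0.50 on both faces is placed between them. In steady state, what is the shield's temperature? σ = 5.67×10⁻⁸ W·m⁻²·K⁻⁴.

In steady state the net flux on the hot side equals that on the cold side.
σ(T₁⁴−T_s⁴)/D₁ = σ(T_s⁴−T₂⁴)/D₂, with D₁ = 1/ε₁+1/ε_s−1 = 2.111, D₂ = 1/ε_s+1/ε₂−1 = 6.882.
Solve for T_s⁴: T_s⁴ = (D₂·T₁⁴ + D₁·T₂⁴)/(D₁+D₂) = 1.166×10¹² K⁴.

T_s ≈ 1040 K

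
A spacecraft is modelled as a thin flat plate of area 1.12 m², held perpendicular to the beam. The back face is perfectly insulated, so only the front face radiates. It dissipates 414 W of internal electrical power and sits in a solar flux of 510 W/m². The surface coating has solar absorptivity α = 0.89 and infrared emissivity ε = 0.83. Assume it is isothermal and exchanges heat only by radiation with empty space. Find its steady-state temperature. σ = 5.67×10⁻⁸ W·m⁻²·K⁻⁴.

At steady state, absorbed solar power + internal power = radiated power.
Absorbed: α·S·A_cross = 0.89·510·1.120 = 508.4 W (cross-section A).
Total input = 508.4 + 414 = 922.4 W.
Radiated: εσ·A_surf·T⁴ with A_surf = A = 1.120 m².
T⁴ = 922.4/(0.83·5.67×10⁻⁸·1.120) = 1.750×10¹⁰ K⁴.

T ≈ 364 K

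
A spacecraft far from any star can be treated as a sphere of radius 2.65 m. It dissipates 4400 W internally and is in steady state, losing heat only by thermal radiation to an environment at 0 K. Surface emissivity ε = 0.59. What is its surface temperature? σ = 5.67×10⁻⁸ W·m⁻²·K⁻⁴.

Steady state: internal power = radiated power, P = εσA T⁴.
Radiating area A = 4πr² = 88.25 m².
T⁴ = P/(εσA) = 4400/(0.59·5.67×10⁻⁸·88.25) = 1.490×10⁹ K⁴.
T = (1.490×10⁹)^(1/4).

T ≈ 196 K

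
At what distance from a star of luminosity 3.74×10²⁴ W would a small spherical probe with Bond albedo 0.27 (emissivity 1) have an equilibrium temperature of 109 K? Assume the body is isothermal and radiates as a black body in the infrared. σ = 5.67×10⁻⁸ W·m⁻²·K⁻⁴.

d ≈ 8.24×10¹⁰ m

For an isothermal black-emitting sphere, (1−a)S·πr² = σ·4πr²·T⁴ ⇒ S = 4σT⁴/(1−a).
S = 4·5.67×10⁻⁸·(109)⁴/0.730 = 43.86 W/m².
Flux falls as S = L/(4πd²), so d = √(L/(4πS)) = √(3.74×10²⁴/(4π·43.86)).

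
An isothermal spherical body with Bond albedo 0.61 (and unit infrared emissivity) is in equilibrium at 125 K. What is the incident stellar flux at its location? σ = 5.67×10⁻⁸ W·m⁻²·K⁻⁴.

(1−a)S·πr² = σ·4πr²·T⁴ ⇒ S = 4σT⁴/(1−a).
S = 4·5.67×10⁻⁸·2.441×10⁸/0.390.

S ≈ 142 W/m²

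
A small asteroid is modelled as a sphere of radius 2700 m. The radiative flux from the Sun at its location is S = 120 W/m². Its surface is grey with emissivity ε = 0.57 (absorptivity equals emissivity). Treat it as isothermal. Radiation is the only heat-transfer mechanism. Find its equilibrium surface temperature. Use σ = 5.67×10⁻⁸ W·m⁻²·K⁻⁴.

At equilibrium, absorbed power = emitted power.
Absorbing cross-section = πr² = 2.290×10⁷ m²; emitting surface = 4πr² = 9.161×10⁷ m² (ratio 4).
εS·A_cross = εσ·A_surf·T⁴  ⇒  T⁴ = S/(4σ)   (ε cancels).
T⁴ = 120/(4·5.67×10⁻⁸) = 5.291×10⁸ K⁴.
T = (5.291×10⁸)^(1/4).

T ≈ 152 K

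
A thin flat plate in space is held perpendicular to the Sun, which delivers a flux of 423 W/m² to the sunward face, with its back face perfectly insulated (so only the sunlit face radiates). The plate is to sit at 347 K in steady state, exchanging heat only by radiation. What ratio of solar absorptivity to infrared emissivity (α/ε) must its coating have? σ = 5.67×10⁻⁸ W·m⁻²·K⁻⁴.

Balance: αS·A = εσ·1A·T⁴ ⇒ α/ε = σT⁴/S.
α/ε = 5.67×10⁻⁸·(347)⁴/423 = 5.67×10⁻⁸·1.450×10¹⁰/423.

α/ε ≈ 1.94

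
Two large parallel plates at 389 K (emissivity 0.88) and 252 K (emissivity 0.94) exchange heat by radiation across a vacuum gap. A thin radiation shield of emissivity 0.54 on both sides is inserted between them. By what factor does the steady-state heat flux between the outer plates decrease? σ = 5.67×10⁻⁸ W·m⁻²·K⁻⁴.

factor ≈ 3.25

Without shield: q₀ = σΔ(T⁴)/(1/ε₁+1/ε₂−1) with denominator 1.200.
With shield the two gaps are in series; the resistances add: (1/ε₁+1/ε_s−1)+(1/ε_s+1/ε₂−1) = 1.988+1.916 = 3.904.
Heat-flux ratio q₀/q = 3.904/1.200.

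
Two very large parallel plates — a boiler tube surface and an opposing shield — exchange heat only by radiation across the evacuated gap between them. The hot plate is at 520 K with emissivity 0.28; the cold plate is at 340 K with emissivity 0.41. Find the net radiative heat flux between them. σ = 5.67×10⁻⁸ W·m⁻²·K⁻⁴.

q ≈ 676 W/m²

For two infinite grey parallel plates, q = σ(T₁⁴ − T₂⁴)/(1/ε₁ + 1/ε₂ − 1).
T₁⁴ − T₂⁴ = 7.312×10¹⁰ − 1.336×10¹⁰ = 5.975×10¹⁰ K⁴.
1/ε₁ + 1/ε₂ − 1 = 3.571 + 2.439 − 1 = 5.010.
q = 5.67×10⁻⁸ × 5.975×10¹⁰ / 5.010.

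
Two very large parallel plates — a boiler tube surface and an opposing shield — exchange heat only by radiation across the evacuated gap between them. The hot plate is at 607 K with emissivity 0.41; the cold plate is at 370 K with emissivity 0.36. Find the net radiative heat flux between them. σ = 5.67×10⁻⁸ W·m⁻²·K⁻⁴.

For two infinite grey parallel plates, q = σ(T₁⁴ − T₂⁴)/(1/ε₁ + 1/ε₂ − 1).
T₁⁴ − T₂⁴ = 1.358×10¹¹ − 1.874×10¹⁰ = 1.170×10¹¹ K⁴.
1/ε₁ + 1/ε₂ − 1 = 2.439 + 2.778 − 1 = 4.217.
q = 5.67×10⁻⁸ × 1.170×10¹¹ / 4.217.

q ≈ 1570 W/m²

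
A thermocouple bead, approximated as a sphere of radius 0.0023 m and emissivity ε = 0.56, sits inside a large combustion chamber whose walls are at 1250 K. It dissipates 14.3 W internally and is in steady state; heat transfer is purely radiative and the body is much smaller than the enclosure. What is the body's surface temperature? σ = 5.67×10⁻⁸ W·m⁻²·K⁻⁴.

T ≈ 1740 K

For a small grey body in a large enclosure, net radiated power = εσA(T⁴ − T_w⁴).
Steady state: P = εσA(T⁴ − T_w⁴) with A = 4πr² = 6.648×10⁻⁵ m².
T⁴ = P/(εσA) + T_w⁴ = 14.3/(0.56·5.67×10⁻⁸·6.648×10⁻⁵) + (1250)⁴
    = 6.775×10¹² + 2.441×10¹² = 9.216×10¹² K⁴.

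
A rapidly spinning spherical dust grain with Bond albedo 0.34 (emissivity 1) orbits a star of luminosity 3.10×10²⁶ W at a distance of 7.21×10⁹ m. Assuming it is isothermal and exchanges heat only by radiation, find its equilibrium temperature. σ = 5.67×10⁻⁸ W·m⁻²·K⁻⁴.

First find the stellar flux at distance d: S = L/(4πd²) = 3.10×10²⁶/(4π·(7.21×10⁹)²) = 4.745×10⁵ W/m².
For an isothermal sphere, absorbed (1−a)S·πr² = emitted σ·4πr²·T⁴, so T⁴ = (1−a)S/(4σ).
T⁴ = 0.660·4.745×10⁵/(4·5.67×10⁻⁸) = 1.381×10¹² K⁴.

T ≈ 1080 K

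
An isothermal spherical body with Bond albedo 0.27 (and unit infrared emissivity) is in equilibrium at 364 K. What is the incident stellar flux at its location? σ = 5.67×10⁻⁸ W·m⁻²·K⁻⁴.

(1−a)S·πr² = σ·4πr²·T⁴ ⇒ S = 4σT⁴/(1−a).
S = 4·5.67×10⁻⁸·1.756×10¹⁰/0.730.

S ≈ 5450 W/m²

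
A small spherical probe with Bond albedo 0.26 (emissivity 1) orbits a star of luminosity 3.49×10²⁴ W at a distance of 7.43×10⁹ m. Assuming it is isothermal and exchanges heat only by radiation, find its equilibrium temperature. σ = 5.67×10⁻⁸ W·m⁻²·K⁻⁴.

T ≈ 358 K

First find the stellar flux at distance d: S = L/(4πd²) = 3.49×10²⁴/(4π·(7.43×10⁹)²) = 5031 W/m².
For an isothermal sphere, absorbed (1−a)S·πr² = emitted σ·4πr²·T⁴, so T⁴ = (1−a)S/(4σ).
T⁴ = 0.740·5031/(4·5.67×10⁻⁸) = 1.641×10¹⁰ K⁴.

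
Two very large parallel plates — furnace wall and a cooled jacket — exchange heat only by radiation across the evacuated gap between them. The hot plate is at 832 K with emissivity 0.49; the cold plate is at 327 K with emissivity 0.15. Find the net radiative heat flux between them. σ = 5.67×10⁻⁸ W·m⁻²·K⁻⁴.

For two infinite grey parallel plates, q = σ(T₁⁴ − T₂⁴)/(1/ε₁ + 1/ε₂ − 1).
T₁⁴ − T₂⁴ = 4.792×10¹¹ − 1.143×10¹⁰ = 4.677×10¹¹ K⁴.
1/ε₁ + 1/ε₂ − 1 = 2.041 + 6.667 − 1 = 7.707.
q = 5.67×10⁻⁸ × 4.677×10¹¹ / 7.707.

q ≈ 3440 W/m²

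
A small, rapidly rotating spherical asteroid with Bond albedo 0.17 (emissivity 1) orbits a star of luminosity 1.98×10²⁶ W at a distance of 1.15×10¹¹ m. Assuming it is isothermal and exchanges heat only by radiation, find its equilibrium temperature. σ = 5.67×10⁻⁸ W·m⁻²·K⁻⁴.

First find the stellar flux at distance d: S = L/(4πd²) = 1.98×10²⁶/(4π·(1.15×10¹¹)²) = 1191 W/m².
For an isothermal sphere, absorbed (1−a)S·πr² = emitted σ·4πr²·T⁴, so T⁴ = (1−a)S/(4σ).
T⁴ = 0.830·1191/(4·5.67×10⁻⁸) = 4.360×10⁹ K⁴.

T ≈ 257 K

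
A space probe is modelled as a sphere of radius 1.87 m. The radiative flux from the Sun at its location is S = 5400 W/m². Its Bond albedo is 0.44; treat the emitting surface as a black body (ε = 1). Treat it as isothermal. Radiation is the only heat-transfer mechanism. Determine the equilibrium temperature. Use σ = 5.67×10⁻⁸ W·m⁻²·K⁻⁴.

At equilibrium, absorbed power = emitted power.
Absorbing cross-section = πr² = 10.99 m²; emitting surface = 4πr² = 43.94 m² (ratio 4).
(1−a)S·A_cross = εσ·A_surf·T⁴  ⇒  T⁴ = (1−a)S/(4σ).
T⁴ = 0.560·5400/(4·5.67×10⁻⁸) = 1.333×10¹⁰ K⁴.
T = (1.333×10¹⁰)^(1/4).

T ≈ 340 K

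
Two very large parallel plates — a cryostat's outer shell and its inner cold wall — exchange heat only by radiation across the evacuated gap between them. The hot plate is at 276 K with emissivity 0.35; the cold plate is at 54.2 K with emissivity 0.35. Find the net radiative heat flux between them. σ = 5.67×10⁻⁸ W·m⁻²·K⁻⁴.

For two infinite grey parallel plates, q = σ(T₁⁴ − T₂⁴)/(1/ε₁ + 1/ε₂ − 1).
T₁⁴ − T₂⁴ = 5.803×10⁹ − 8.630×10⁶ = 5.794×10⁹ K⁴.
1/ε₁ + 1/ε₂ − 1 = 2.857 + 2.857 − 1 = 4.714.
q = 5.67×10⁻⁸ × 5.794×10⁹ / 4.714.

q ≈ 69.7 W/m²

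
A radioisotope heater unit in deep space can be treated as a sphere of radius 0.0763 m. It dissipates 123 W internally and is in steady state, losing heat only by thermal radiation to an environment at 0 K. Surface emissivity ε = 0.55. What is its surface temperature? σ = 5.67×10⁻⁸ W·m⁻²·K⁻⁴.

Steady state: internal power = radiated power, P = εσA T⁴.
Radiating area A = 4πr² = 0.07316 m².
T⁴ = P/(εσA) = 123/(0.55·5.67×10⁻⁸·0.07316) = 5.391×10¹⁰ K⁴.
T = (5.391×10¹⁰)^(1/4).

T ≈ 482 K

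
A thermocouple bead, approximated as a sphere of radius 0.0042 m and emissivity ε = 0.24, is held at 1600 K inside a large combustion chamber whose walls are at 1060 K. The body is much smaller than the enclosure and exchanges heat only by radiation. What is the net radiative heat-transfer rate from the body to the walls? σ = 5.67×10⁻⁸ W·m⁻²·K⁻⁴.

P_net ≈ 16.0 W

For a small grey body in a large enclosure: P_net = εσA(T_body⁴ − T_wall⁴).
A = 4πr² = 2.217×10⁻⁴ m²; T_body⁴ − T_wall⁴ = 6.554×10¹² − 1.262×10¹² = 5.291×10¹² K⁴.
|P_net| = 0.24·5.67×10⁻⁸·2.217×10⁻⁴·5.291×10¹².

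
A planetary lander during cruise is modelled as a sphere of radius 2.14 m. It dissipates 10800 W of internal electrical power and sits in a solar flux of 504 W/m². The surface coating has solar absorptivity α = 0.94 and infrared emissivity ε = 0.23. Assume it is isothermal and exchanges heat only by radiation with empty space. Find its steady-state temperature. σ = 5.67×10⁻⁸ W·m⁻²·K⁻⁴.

T ≈ 391 K

At steady state, absorbed solar power + internal power = radiated power.
Absorbed: α·S·A_cross = 0.94·504·14.39 = 6816 W (cross-section πr²).
Total input = 6816 + 10800 = 17620 W.
Radiated: εσ·A_surf·T⁴ with A_surf = 4πr² = 57.55 m².
T⁴ = 17620/(0.23·5.67×10⁻⁸·57.55) = 2.347×10¹⁰ K⁴.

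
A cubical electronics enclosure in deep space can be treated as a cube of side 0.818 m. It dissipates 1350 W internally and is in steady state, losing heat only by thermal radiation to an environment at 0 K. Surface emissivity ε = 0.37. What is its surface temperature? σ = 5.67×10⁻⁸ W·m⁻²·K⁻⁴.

Steady state: internal power = radiated power, P = εσA T⁴.
Radiating area A = 6L² = 4.015 m².
T⁴ = P/(εσA) = 1350/(0.37·5.67×10⁻⁸·4.015) = 1.603×10¹⁰ K⁴.
T = (1.603×10¹⁰)^(1/4).

T ≈ 356 K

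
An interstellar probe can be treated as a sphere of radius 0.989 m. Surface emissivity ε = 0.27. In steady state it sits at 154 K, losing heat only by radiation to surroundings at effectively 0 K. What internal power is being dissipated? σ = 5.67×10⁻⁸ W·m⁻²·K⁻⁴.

Steady state: P = εσA T⁴.
A = 4πr² = 12.29 m²; T⁴ = (154)⁴ = 5.624×10⁸ K⁴.
P = 0.27 × 5.67×10⁻⁸ × 12.29 × 5.624×10⁸.

P ≈ 106 W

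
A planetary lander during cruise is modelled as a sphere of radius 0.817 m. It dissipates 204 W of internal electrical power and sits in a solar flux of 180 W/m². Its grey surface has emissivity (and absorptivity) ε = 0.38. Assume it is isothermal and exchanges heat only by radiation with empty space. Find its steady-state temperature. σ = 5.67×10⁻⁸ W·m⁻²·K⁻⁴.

At steady state, absorbed solar power + internal power = radiated power.
Absorbed: α·S·A_cross = 0.38·180·2.097 = 143.4 W (cross-section πr²).
Total input = 143.4 + 204 = 347.4 W.
Radiated: εσ·A_surf·T⁴ with A_surf = 4πr² = 8.388 m².
T⁴ = 347.4/(0.38·5.67×10⁻⁸·8.388) = 1.922×10⁹ K⁴.

T ≈ 209 K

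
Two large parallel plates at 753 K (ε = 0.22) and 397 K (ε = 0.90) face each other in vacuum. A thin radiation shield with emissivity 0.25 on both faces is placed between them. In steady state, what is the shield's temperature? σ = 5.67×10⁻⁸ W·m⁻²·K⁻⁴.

T_s ≈ 600 K

In steady state the net flux on the hot side equals that on the cold side.
σ(T₁⁴−T_s⁴)/D₁ = σ(T_s⁴−T₂⁴)/D₂, with D₁ = 1/ε₁+1/ε_s−1 = 7.545, D₂ = 1/ε_s+1/ε₂−1 = 4.111.
Solve for T_s⁴: T_s⁴ = (D₂·T₁⁴ + D₁·T₂⁴)/(D₁+D₂) = 1.295×10¹¹ K⁴.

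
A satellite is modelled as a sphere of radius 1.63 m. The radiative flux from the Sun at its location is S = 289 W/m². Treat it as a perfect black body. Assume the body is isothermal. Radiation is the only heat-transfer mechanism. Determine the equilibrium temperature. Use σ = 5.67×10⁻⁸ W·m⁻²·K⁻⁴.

T ≈ 189 K

At equilibrium, absorbed power = emitted power.
Absorbing cross-section = πr² = 8.347 m²; emitting surface = 4πr² = 33.39 m² (ratio 4).
S·A_cross = εσ·A_surf·T⁴  ⇒  T⁴ = S/(4σ).
T⁴ = 1.00·289/(4·5.67×10⁻⁸) = 1.274×10⁹ K⁴.
T = (1.274×10⁹)^(1/4).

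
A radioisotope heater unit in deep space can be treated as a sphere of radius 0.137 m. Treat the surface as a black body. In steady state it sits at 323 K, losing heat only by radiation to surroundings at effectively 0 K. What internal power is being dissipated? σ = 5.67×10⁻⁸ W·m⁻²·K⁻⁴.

Steady state: P = εσA T⁴.
A = 4πr² = 0.2359 m²; T⁴ = (323)⁴ = 1.088×10¹⁰ K⁴.
P = 1.0 × 5.67×10⁻⁸ × 0.2359 × 1.088×10¹⁰.

P ≈ 146 W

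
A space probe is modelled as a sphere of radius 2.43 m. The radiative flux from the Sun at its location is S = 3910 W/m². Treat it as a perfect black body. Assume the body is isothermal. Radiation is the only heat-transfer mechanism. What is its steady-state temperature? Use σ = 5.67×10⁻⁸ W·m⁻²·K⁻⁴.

T ≈ 362 K

At equilibrium, absorbed power = emitted power.
Absorbing cross-section = πr² = 18.55 m²; emitting surface = 4πr² = 74.20 m² (ratio 4).
S·A_cross = εσ·A_surf·T⁴  ⇒  T⁴ = S/(4σ).
T⁴ = 1.00·3910/(4·5.67×10⁻⁸) = 1.724×10¹⁰ K⁴.
T = (1.724×10¹⁰)^(1/4).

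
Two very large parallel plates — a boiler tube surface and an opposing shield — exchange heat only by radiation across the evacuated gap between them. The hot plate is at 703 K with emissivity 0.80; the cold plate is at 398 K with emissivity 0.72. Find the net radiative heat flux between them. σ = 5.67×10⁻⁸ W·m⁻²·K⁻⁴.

q ≈ 7580 W/m²

For two infinite grey parallel plates, q = σ(T₁⁴ − T₂⁴)/(1/ε₁ + 1/ε₂ − 1).
T₁⁴ − T₂⁴ = 2.442×10¹¹ − 2.509×10¹⁰ = 2.192×10¹¹ K⁴.
1/ε₁ + 1/ε₂ − 1 = 1.250 + 1.389 − 1 = 1.639.
q = 5.67×10⁻⁸ × 2.192×10¹¹ / 1.639.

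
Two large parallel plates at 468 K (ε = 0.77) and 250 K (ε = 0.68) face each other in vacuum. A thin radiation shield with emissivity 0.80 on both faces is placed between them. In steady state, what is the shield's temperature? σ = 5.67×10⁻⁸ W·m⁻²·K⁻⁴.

T_s ≈ 406 K

In steady state the net flux on the hot side equals that on the cold side.
σ(T₁⁴−T_s⁴)/D₁ = σ(T_s⁴−T₂⁴)/D₂, with D₁ = 1/ε₁+1/ε_s−1 = 1.549, D₂ = 1/ε_s+1/ε₂−1 = 1.721.
Solve for T_s⁴: T_s⁴ = (D₂·T₁⁴ + D₁·T₂⁴)/(D₁+D₂) = 2.710×10¹⁰ K⁴.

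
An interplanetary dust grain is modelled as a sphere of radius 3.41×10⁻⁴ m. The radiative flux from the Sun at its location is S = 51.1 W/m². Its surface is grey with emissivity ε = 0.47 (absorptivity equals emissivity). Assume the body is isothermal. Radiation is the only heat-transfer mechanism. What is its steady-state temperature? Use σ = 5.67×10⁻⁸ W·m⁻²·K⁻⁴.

T ≈ 123 K

At equilibrium, absorbed power = emitted power.
Absorbing cross-section = πr² = 3.653×10⁻⁷ m²; emitting surface = 4πr² = 1.461×10⁻⁶ m² (ratio 4).
εS·A_cross = εσ·A_surf·T⁴  ⇒  T⁴ = S/(4σ)   (ε cancels).
T⁴ = 51.1/(4·5.67×10⁻⁸) = 2.253×10⁸ K⁴.
T = (2.253×10⁸)^(1/4).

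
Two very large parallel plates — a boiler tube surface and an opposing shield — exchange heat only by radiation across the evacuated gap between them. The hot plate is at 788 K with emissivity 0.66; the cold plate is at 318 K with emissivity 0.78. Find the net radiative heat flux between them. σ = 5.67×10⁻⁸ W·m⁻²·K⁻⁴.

For two infinite grey parallel plates, q = σ(T₁⁴ − T₂⁴)/(1/ε₁ + 1/ε₂ − 1).
T₁⁴ − T₂⁴ = 3.856×10¹¹ − 1.023×10¹⁰ = 3.753×10¹¹ K⁴.
1/ε₁ + 1/ε₂ − 1 = 1.515 + 1.282 − 1 = 1.797.
q = 5.67×10⁻⁸ × 3.753×10¹¹ / 1.797.

q ≈ 11800 W/m²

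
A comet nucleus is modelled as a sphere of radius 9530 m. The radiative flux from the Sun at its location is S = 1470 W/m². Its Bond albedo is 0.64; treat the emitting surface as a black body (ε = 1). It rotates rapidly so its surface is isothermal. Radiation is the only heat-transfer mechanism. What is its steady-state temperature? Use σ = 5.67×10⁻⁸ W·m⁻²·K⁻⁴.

At equilibrium, absorbed power = emitted power.
Absorbing cross-section = πr² = 2.853×10⁸ m²; emitting surface = 4πr² = 1.141×10⁹ m² (ratio 4).
(1−a)S·A_cross = εσ·A_surf·T⁴  ⇒  T⁴ = (1−a)S/(4σ).
T⁴ = 0.360·1470/(4·5.67×10⁻⁸) = 2.333×10⁹ K⁴.
T = (2.333×10⁹)^(1/4).

T ≈ 220 K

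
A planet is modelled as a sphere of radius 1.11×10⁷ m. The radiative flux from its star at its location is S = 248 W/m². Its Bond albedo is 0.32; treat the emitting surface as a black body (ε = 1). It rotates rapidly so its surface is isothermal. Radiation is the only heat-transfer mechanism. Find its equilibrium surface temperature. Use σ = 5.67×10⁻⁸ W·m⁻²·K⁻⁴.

At equilibrium, absorbed power = emitted power.
Absorbing cross-section = πr² = 3.871×10¹⁴ m²; emitting surface = 4πr² = 1.548×10¹⁵ m² (ratio 4).
(1−a)S·A_cross = εσ·A_surf·T⁴  ⇒  T⁴ = (1−a)S/(4σ).
T⁴ = 0.680·248/(4·5.67×10⁻⁸) = 7.436×10⁸ K⁴.
T = (7.436×10⁸)^(1/4).

T ≈ 165 K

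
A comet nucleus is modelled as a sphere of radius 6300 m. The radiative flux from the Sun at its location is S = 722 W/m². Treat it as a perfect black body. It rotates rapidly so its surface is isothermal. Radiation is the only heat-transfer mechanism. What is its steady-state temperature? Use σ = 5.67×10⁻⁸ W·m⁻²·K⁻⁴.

At equilibrium, absorbed power = emitted power.
Absorbing cross-section = πr² = 1.247×10⁸ m²; emitting surface = 4πr² = 4.988×10⁸ m² (ratio 4).
S·A_cross = εσ·A_surf·T⁴  ⇒  T⁴ = S/(4σ).
T⁴ = 1.00·722/(4·5.67×10⁻⁸) = 3.183×10⁹ K⁴.
T = (3.183×10⁹)^(1/4).

T ≈ 238 K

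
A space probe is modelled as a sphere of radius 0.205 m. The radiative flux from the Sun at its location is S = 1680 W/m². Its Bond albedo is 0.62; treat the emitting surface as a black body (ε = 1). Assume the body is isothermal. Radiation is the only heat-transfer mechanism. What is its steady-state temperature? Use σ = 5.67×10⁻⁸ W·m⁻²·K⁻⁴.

At equilibrium, absorbed power = emitted power.
Absorbing cross-section = πr² = 0.1320 m²; emitting surface = 4πr² = 0.5281 m² (ratio 4).
(1−a)S·A_cross = εσ·A_surf·T⁴  ⇒  T⁴ = (1−a)S/(4σ).
T⁴ = 0.380·1680/(4·5.67×10⁻⁸) = 2.815×10⁹ K⁴.
T = (2.815×10⁹)^(1/4).

T ≈ 230 K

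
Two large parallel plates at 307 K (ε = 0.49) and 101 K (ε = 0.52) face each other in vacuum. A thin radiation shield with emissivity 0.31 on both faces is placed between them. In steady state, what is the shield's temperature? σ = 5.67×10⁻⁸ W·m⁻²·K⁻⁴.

T_s ≈ 258 K

In steady state the net flux on the hot side equals that on the cold side.
σ(T₁⁴−T_s⁴)/D₁ = σ(T_s⁴−T₂⁴)/D₂, with D₁ = 1/ε₁+1/ε_s−1 = 4.267, D₂ = 1/ε_s+1/ε₂−1 = 4.149.
Solve for T_s⁴: T_s⁴ = (D₂·T₁⁴ + D₁·T₂⁴)/(D₁+D₂) = 4.432×10⁹ K⁴.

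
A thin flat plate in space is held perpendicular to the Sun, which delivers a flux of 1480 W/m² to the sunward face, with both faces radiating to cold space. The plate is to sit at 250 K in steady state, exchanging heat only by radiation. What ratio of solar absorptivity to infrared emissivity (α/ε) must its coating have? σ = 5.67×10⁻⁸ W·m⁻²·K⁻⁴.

α/ε ≈ 0.299

Balance: αS·A = εσ·2A·T⁴ ⇒ α/ε = 2σT⁴/S.
α/ε = 2·5.67×10⁻⁸·(250)⁴/1480 = 2·5.67×10⁻⁸·3.906×10⁹/1480.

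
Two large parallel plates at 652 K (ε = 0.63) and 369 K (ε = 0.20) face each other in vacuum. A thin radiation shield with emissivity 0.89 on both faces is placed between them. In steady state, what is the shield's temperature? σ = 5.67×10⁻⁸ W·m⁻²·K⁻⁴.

T_s ≈ 612 K

In steady state the net flux on the hot side equals that on the cold side.
σ(T₁⁴−T_s⁴)/D₁ = σ(T_s⁴−T₂⁴)/D₂, with D₁ = 1/ε₁+1/ε_s−1 = 1.711, D₂ = 1/ε_s+1/ε₂−1 = 5.124.
Solve for T_s⁴: T_s⁴ = (D₂·T₁⁴ + D₁·T₂⁴)/(D₁+D₂) = 1.401×10¹¹ K⁴.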